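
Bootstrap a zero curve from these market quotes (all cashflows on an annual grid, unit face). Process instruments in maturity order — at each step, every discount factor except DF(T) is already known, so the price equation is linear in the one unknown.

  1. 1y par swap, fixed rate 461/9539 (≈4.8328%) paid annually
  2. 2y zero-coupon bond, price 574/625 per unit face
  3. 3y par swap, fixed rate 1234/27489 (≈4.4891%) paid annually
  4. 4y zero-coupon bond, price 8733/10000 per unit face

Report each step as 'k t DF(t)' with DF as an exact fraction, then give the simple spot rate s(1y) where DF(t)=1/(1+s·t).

step 1 [1y] swap r/1=461/9539: DF=(1 − 461/9539·(0))/(1+461/9539) = 9539/10000 ≈ 0.953900
step 2 [2y] zero: DF = P = 574/625 ≈ 0.918400
step 3 [3y] swap r/1=1234/27489: DF=(1 − 1234/27489·(0.953900+0.918400))/(1+1234/27489) = 4383/5000 ≈ 0.876600
step 4 [4y] zero: DF = P = 8733/10000 ≈ 0.873300

1 1 9539/10000
2 2 574/625
3 3 4383/5000
4 4 8733/10000
s(1y) = (1/(9539/10000) − 1)/(1) = 461/9539 ≈ 4.8328%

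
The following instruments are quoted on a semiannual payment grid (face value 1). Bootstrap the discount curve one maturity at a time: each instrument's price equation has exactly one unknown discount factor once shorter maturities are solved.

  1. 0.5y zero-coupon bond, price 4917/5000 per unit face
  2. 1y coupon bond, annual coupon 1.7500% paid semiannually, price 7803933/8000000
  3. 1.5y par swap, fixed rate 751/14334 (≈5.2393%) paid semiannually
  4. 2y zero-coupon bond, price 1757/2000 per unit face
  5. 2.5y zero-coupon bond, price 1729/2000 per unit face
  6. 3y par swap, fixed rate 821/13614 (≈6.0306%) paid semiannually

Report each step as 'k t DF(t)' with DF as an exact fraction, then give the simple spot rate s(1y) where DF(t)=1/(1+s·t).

step 1 [0.5y] zero: DF = P = 4917/5000 ≈ 0.983400
step 2 [1y] bond c/2=7/800: DF=(7803933/8000000 − 7/800·(0.983400))/(1+7/800) = 1917/2000 ≈ 0.958500
step 3 [1.5y] swap r/2=751/28668: DF=(1 − 751/28668·(0.983400+0.958500))/(1+751/28668) = 9249/10000 ≈ 0.924900
step 4 [2y] zero: DF = P = 1757/2000 ≈ 0.878500
step 5 [2.5y] zero: DF = P = 1729/2000 ≈ 0.864500
step 6 [3y] swap r/2=821/27228: DF=(1 − 821/27228·(0.983400+0.958500+0.924900+0.878500+0.864500))/(1+821/27228) = 4179/5000 ≈ 0.835800

1 1/2 4917/5000
2 1 1917/2000
3 3/2 9249/10000
4 2 1757/2000
5 5/2 1729/2000
6 3 4179/5000
s(1y) = (1/(1917/2000) − 1)/(1) = 83/1917 ≈ 4.3297%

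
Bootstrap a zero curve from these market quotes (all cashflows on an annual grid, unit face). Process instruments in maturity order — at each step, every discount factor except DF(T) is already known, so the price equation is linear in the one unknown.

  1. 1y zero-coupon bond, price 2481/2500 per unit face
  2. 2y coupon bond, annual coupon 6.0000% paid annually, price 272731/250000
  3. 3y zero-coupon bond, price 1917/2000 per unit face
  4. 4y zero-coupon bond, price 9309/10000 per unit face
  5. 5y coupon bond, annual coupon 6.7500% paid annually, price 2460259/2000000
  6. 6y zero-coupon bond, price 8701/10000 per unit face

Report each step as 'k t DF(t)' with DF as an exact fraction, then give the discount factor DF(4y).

1 1 2481/2500
2 2 973/1000
3 3 1917/2000
4 4 9309/10000
5 5 4543/5000
6 6 8701/10000
DF(4y) = 9309/10000 ≈ 0.930900

step 1 [1y] zero: DF = P = 2481/2500 ≈ 0.992400
step 2 [2y] bond c/1=3/50: DF=(272731/250000 − 3/50·(0.992400))/(1+3/50) = 973/1000 ≈ 0.973000
step 3 [3y] zero: DF = P = 1917/2000 ≈ 0.958500
step 4 [4y] zero: DF = P = 9309/10000 ≈ 0.930900
step 5 [5y] bond c/1=27/400: DF=(2460259/2000000 − 27/400·(0.992400+0.973000+0.958500+0.930900))/(1+27/400) = 4543/5000 ≈ 0.908600
step 6 [6y] zero: DF = P = 8701/10000 ≈ 0.870100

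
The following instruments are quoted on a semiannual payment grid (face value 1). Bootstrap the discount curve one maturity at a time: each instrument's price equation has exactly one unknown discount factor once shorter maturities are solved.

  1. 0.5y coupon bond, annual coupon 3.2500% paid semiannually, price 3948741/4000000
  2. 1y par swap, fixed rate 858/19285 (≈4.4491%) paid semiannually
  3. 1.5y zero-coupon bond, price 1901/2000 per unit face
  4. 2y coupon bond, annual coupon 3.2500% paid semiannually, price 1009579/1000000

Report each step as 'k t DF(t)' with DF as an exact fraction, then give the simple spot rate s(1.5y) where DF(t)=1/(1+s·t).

step 1 [0.5y] bond c/2=13/800: DF=(3948741/4000000 − 13/800·(0))/(1+13/800) = 4857/5000 ≈ 0.971400
step 2 [1y] swap r/2=429/19285: DF=(1 − 429/19285·(0.971400))/(1+429/19285) = 9571/10000 ≈ 0.957100
step 3 [1.5y] zero: DF = P = 1901/2000 ≈ 0.950500
step 4 [2y] bond c/2=13/800: DF=(1009579/1000000 − 13/800·(0.971400+0.957100+0.950500))/(1+13/800) = 4737/5000 ≈ 0.947400

1 1/2 4857/5000
2 1 9571/10000
3 3/2 1901/2000
4 2 4737/5000
s(1.5y) = (1/(1901/2000) − 1)/(3/2) = 66/1901 ≈ 3.4719%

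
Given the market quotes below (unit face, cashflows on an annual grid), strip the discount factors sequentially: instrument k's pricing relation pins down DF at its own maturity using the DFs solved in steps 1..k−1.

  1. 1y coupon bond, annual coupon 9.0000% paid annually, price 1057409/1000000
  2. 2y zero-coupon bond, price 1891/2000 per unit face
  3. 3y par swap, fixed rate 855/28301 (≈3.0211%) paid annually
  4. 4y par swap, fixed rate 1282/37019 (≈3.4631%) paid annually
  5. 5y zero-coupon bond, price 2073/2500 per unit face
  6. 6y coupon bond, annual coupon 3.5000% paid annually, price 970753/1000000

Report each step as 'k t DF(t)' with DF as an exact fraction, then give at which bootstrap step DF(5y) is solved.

step 1 [1y] bond c/1=9/100: DF=(1057409/1000000 − 9/100·(0))/(1+9/100) = 9701/10000 ≈ 0.970100
step 2 [2y] zero: DF = P = 1891/2000 ≈ 0.945500
step 3 [3y] swap r/1=855/28301: DF=(1 − 855/28301·(0.970100+0.945500))/(1+855/28301) = 1829/2000 ≈ 0.914500
step 4 [4y] swap r/1=1282/37019: DF=(1 − 1282/37019·(0.970100+0.945500+0.914500))/(1+1282/37019) = 4359/5000 ≈ 0.871800
step 5 [5y] zero: DF = P = 2073/2500 ≈ 0.829200
step 6 [6y] bond c/1=7/200: DF=(970753/1000000 − 7/200·(0.970100+0.945500+0.914500+0.871800+0.829200))/(1+7/200) = 7847/10000 ≈ 0.784700

1 1 9701/10000
2 2 1891/2000
3 3 1829/2000
4 4 4359/5000
5 5 2073/2500
6 6 7847/10000
DF(5y) is solved at step 5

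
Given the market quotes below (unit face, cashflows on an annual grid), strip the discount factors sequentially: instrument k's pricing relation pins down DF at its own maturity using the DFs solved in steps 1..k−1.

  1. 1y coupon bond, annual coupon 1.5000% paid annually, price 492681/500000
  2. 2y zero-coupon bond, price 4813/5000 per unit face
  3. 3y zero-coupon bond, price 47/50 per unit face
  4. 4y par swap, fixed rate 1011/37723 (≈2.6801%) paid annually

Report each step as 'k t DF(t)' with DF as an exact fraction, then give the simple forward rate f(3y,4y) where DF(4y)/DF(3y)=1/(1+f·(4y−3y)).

step 1 [1y] bond c/1=3/200: DF=(492681/500000 − 3/200·(0))/(1+3/200) = 2427/2500 ≈ 0.970800
step 2 [2y] zero: DF = P = 4813/5000 ≈ 0.962600
step 3 [3y] zero: DF = P = 47/50 ≈ 0.940000
step 4 [4y] swap r/1=1011/37723: DF=(1 − 1011/37723·(0.970800+0.962600+0.940000))/(1+1011/37723) = 8989/10000 ≈ 0.898900

1 1 2427/2500
2 2 4813/5000
3 3 47/50
4 4 8989/10000
f(3y,4y) = ((47/50)/(8989/10000) − 1)/(1) = 411/8989 ≈ 4.5723%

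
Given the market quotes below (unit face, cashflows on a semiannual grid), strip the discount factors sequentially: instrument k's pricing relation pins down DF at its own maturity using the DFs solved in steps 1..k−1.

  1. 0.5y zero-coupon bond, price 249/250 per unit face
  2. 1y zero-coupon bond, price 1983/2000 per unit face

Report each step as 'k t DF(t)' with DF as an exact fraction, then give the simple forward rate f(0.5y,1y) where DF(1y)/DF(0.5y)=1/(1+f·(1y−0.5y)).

step 1 [0.5y] zero: DF = P = 249/250 ≈ 0.996000
step 2 [1y] zero: DF = P = 1983/2000 ≈ 0.991500

1 1/2 249/250
2 1 1983/2000
f(0.5y,1y) = ((249/250)/(1983/2000) − 1)/(1/2) = 6/661 ≈ 0.9077%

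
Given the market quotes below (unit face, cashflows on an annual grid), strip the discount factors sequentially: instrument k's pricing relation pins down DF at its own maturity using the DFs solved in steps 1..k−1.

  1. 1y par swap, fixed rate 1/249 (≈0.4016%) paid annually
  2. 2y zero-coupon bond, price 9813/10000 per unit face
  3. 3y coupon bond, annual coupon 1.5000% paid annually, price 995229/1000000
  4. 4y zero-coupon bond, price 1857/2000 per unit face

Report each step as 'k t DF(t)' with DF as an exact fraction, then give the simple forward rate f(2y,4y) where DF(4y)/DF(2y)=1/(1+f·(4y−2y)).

step 1 [1y] swap r/1=1/249: DF=(1 − 1/249·(0))/(1+1/249) = 249/250 ≈ 0.996000
step 2 [2y] zero: DF = P = 9813/10000 ≈ 0.981300
step 3 [3y] bond c/1=3/200: DF=(995229/1000000 − 3/200·(0.996000+0.981300))/(1+3/200) = 9513/10000 ≈ 0.951300
step 4 [4y] zero: DF = P = 1857/2000 ≈ 0.928500

1 1 249/250
2 2 9813/10000
3 3 9513/10000
4 4 1857/2000
f(2y,4y) = ((9813/10000)/(1857/2000) − 1)/(2) = 88/3095 ≈ 2.8433%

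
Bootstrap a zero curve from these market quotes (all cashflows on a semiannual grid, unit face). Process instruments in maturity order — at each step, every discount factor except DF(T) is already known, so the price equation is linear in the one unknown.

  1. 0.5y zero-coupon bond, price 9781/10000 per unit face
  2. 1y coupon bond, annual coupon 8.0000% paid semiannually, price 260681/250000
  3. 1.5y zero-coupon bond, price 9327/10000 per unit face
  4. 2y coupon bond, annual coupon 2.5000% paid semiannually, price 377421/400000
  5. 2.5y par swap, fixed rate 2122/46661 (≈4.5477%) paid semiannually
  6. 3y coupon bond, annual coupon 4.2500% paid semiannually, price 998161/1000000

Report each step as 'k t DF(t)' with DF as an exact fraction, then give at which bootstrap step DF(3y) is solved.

step 1 [0.5y] zero: DF = P = 9781/10000 ≈ 0.978100
step 2 [1y] bond c/2=1/25: DF=(260681/250000 − 1/25·(0.978100))/(1+1/25) = 193/200 ≈ 0.965000
step 3 [1.5y] zero: DF = P = 9327/10000 ≈ 0.932700
step 4 [2y] bond c/2=1/80: DF=(377421/400000 − 1/80·(0.978100+0.965000+0.932700))/(1+1/80) = 2241/2500 ≈ 0.896400
step 5 [2.5y] swap r/2=1061/46661: DF=(1 − 1061/46661·(0.978100+0.965000+0.932700+0.896400))/(1+1061/46661) = 8939/10000 ≈ 0.893900
step 6 [3y] bond c/2=17/800: DF=(998161/1000000 − 17/800·(0.978100+0.965000+0.932700+0.896400+0.893900))/(1+17/800) = 8803/10000 ≈ 0.880300

1 1/2 9781/10000
2 1 193/200
3 3/2 9327/10000
4 2 2241/2500
5 5/2 8939/10000
6 3 8803/10000
DF(3y) is solved at step 6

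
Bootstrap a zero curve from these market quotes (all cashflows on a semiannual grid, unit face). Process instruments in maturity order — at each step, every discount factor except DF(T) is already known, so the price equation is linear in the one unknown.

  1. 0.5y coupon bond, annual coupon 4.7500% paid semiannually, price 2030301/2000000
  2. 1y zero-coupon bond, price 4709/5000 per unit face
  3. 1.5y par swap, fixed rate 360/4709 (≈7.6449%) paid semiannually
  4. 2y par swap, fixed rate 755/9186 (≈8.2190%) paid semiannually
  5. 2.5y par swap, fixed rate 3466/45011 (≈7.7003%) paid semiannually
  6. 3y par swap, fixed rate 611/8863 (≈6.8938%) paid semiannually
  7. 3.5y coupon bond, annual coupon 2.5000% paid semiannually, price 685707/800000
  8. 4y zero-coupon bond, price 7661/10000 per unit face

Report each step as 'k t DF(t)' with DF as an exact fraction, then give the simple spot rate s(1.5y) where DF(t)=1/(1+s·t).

step 1 [0.5y] bond c/2=19/800: DF=(2030301/2000000 − 19/800·(0))/(1+19/800) = 2479/2500 ≈ 0.991600
step 2 [1y] zero: DF = P = 4709/5000 ≈ 0.941800
step 3 [1.5y] swap r/2=180/4709: DF=(1 − 180/4709·(0.991600+0.941800))/(1+180/4709) = 223/250 ≈ 0.892000
step 4 [2y] swap r/2=755/18372: DF=(1 − 755/18372·(0.991600+0.941800+0.892000))/(1+755/18372) = 849/1000 ≈ 0.849000
step 5 [2.5y] swap r/2=1733/45011: DF=(1 − 1733/45011·(0.991600+0.941800+0.892000+0.849000))/(1+1733/45011) = 8267/10000 ≈ 0.826700
step 6 [3y] swap r/2=611/17726: DF=(1 − 611/17726·(0.991600+0.941800+0.892000+0.849000+0.826700))/(1+611/17726) = 8167/10000 ≈ 0.816700
step 7 [3.5y] bond c/2=1/80: DF=(685707/800000 − 1/80·(0.991600+0.941800+0.892000+0.849000+0.826700+0.816700))/(1+1/80) = 7809/10000 ≈ 0.780900
step 8 [4y] zero: DF = P = 7661/10000 ≈ 0.766100

1 1/2 2479/2500
2 1 4709/5000
3 3/2 223/250
4 2 849/1000
5 5/2 8267/10000
6 3 8167/10000
7 7/2 7809/10000
8 4 7661/10000
s(1.5y) = (1/(223/250) − 1)/(3/2) = 18/223 ≈ 8.0717%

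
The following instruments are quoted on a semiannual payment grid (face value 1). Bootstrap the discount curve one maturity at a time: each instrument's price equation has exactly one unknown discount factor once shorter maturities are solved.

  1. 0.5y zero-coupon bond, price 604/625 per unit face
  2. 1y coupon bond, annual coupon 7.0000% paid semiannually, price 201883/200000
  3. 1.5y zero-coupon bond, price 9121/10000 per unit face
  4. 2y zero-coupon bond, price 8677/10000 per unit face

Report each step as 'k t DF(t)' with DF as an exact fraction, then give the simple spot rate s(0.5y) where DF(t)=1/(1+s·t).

1 1/2 604/625
2 1 4713/5000
3 3/2 9121/10000
4 2 8677/10000
s(0.5y) = (1/(604/625) − 1)/(1/2) = 21/302 ≈ 6.9536%

step 1 [0.5y] zero: DF = P = 604/625 ≈ 0.966400
step 2 [1y] bond c/2=7/200: DF=(201883/200000 − 7/200·(0.966400))/(1+7/200) = 4713/5000 ≈ 0.942600
step 3 [1.5y] zero: DF = P = 9121/10000 ≈ 0.912100
step 4 [2y] zero: DF = P = 8677/10000 ≈ 0.867700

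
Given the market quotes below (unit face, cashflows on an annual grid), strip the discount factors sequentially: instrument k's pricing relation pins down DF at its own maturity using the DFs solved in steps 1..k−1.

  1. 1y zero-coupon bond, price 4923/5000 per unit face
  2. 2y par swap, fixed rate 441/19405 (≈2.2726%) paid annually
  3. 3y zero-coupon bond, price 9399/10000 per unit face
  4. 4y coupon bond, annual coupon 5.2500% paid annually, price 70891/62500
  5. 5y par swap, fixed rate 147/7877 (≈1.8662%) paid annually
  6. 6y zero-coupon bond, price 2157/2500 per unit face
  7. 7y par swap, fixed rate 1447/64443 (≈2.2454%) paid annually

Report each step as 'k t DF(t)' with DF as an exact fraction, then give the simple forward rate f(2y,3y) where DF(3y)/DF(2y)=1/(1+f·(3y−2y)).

1 1 4923/5000
2 2 9559/10000
3 3 9399/10000
4 4 467/500
5 5 4559/5000
6 6 2157/2500
7 7 8553/10000
f(2y,3y) = ((9559/10000)/(9399/10000) − 1)/(1) = 160/9399 ≈ 1.7023%

step 1 [1y] zero: DF = P = 4923/5000 ≈ 0.984600
step 2 [2y] swap r/1=441/19405: DF=(1 − 441/19405·(0.984600))/(1+441/19405) = 9559/10000 ≈ 0.955900
step 3 [3y] zero: DF = P = 9399/10000 ≈ 0.939900
step 4 [4y] bond c/1=21/400: DF=(70891/62500 − 21/400·(0.984600+0.955900+0.939900))/(1+21/400) = 467/500 ≈ 0.934000
step 5 [5y] swap r/1=147/7877: DF=(1 − 147/7877·(0.984600+0.955900+0.939900+0.934000))/(1+147/7877) = 4559/5000 ≈ 0.911800
step 6 [6y] zero: DF = P = 2157/2500 ≈ 0.862800
step 7 [7y] swap r/1=1447/64443: DF=(1 − 1447/64443·(0.984600+0.955900+0.939900+0.934000+0.911800+0.862800))/(1+1447/64443) = 8553/10000 ≈ 0.855300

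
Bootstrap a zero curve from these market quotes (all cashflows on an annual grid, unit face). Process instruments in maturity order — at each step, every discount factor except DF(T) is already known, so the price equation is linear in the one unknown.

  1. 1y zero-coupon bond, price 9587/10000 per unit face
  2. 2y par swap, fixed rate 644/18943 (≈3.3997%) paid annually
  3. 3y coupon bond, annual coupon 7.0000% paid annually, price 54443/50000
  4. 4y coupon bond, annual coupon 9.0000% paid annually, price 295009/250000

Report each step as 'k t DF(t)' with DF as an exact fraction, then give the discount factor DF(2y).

step 1 [1y] zero: DF = P = 9587/10000 ≈ 0.958700
step 2 [2y] swap r/1=644/18943: DF=(1 − 644/18943·(0.958700))/(1+644/18943) = 2339/2500 ≈ 0.935600
step 3 [3y] bond c/1=7/100: DF=(54443/50000 − 7/100·(0.958700+0.935600))/(1+7/100) = 8937/10000 ≈ 0.893700
step 4 [4y] bond c/1=9/100: DF=(295009/250000 − 9/100·(0.958700+0.935600+0.893700))/(1+9/100) = 2131/2500 ≈ 0.852400

1 1 9587/10000
2 2 2339/2500
3 3 8937/10000
4 4 2131/2500
DF(2y) = 2339/2500 ≈ 0.935600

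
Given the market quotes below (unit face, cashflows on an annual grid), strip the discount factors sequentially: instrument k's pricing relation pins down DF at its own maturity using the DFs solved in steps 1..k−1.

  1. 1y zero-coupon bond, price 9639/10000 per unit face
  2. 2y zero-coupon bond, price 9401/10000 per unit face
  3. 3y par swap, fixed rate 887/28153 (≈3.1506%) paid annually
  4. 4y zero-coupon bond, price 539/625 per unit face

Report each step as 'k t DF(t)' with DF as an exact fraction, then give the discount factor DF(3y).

1 1 9639/10000
2 2 9401/10000
3 3 9113/10000
4 4 539/625
DF(3y) = 9113/10000 ≈ 0.911300

step 1 [1y] zero: DF = P = 9639/10000 ≈ 0.963900
step 2 [2y] zero: DF = P = 9401/10000 ≈ 0.940100
step 3 [3y] swap r/1=887/28153: DF=(1 − 887/28153·(0.963900+0.940100))/(1+887/28153) = 9113/10000 ≈ 0.911300
step 4 [4y] zero: DF = P = 539/625 ≈ 0.862400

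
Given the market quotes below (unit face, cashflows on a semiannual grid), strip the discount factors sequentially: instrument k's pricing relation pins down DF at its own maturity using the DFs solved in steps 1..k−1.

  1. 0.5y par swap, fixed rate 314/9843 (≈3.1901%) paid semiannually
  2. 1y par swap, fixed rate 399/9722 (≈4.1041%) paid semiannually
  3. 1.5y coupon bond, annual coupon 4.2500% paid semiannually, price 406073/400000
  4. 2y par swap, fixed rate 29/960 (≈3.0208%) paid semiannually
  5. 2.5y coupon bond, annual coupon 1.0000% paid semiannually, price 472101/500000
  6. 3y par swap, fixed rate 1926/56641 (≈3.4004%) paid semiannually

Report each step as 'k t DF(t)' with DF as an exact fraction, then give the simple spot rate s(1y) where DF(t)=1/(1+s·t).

step 1 [0.5y] swap r/2=157/9843: DF=(1 − 157/9843·(0))/(1+157/9843) = 9843/10000 ≈ 0.984300
step 2 [1y] swap r/2=399/19444: DF=(1 − 399/19444·(0.984300))/(1+399/19444) = 9601/10000 ≈ 0.960100
step 3 [1.5y] bond c/2=17/800: DF=(406073/400000 − 17/800·(0.984300+0.960100))/(1+17/800) = 596/625 ≈ 0.953600
step 4 [2y] swap r/2=29/1920: DF=(1 − 29/1920·(0.984300+0.960100+0.953600))/(1+29/1920) = 471/500 ≈ 0.942000
step 5 [2.5y] bond c/2=1/200: DF=(472101/500000 − 1/200·(0.984300+0.960100+0.953600+0.942000))/(1+1/200) = 2301/2500 ≈ 0.920400
step 6 [3y] swap r/2=963/56641: DF=(1 − 963/56641·(0.984300+0.960100+0.953600+0.942000+0.920400))/(1+963/56641) = 9037/10000 ≈ 0.903700

1 1/2 9843/10000
2 1 9601/10000
3 3/2 596/625
4 2 471/500
5 5/2 2301/2500
6 3 9037/10000
s(1y) = (1/(9601/10000) − 1)/(1) = 399/9601 ≈ 4.1558%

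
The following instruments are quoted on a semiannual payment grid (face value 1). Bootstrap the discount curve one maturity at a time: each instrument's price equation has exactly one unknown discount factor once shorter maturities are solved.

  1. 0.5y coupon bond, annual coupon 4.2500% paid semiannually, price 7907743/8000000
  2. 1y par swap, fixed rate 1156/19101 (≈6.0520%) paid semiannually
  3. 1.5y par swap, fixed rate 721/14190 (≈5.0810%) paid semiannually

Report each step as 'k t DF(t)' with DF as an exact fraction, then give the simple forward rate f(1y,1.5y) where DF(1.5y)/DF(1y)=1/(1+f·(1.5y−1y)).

step 1 [0.5y] bond c/2=17/800: DF=(7907743/8000000 − 17/800·(0))/(1+17/800) = 9679/10000 ≈ 0.967900
step 2 [1y] swap r/2=578/19101: DF=(1 − 578/19101·(0.967900))/(1+578/19101) = 4711/5000 ≈ 0.942200
step 3 [1.5y] swap r/2=721/28380: DF=(1 − 721/28380·(0.967900+0.942200))/(1+721/28380) = 9279/10000 ≈ 0.927900

1 1/2 9679/10000
2 1 4711/5000
3 3/2 9279/10000
f(1y,1.5y) = ((4711/5000)/(9279/10000) − 1)/(1/2) = 286/9279 ≈ 3.0822%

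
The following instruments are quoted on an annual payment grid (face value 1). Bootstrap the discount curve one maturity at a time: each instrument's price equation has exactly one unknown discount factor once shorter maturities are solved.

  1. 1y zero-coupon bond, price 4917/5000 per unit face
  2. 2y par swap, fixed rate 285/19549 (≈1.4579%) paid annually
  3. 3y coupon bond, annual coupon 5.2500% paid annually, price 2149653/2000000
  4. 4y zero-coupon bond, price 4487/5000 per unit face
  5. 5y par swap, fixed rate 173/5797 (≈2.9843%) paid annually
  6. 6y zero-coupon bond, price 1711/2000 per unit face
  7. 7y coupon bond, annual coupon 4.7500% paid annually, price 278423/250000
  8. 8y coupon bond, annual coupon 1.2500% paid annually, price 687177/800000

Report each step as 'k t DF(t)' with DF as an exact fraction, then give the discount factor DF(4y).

1 1 4917/5000
2 2 1943/2000
3 3 9237/10000
4 4 4487/5000
5 5 1077/1250
6 6 1711/2000
7 7 8141/10000
8 8 1541/2000
DF(4y) = 4487/5000 ≈ 0.897400

step 1 [1y] zero: DF = P = 4917/5000 ≈ 0.983400
step 2 [2y] swap r/1=285/19549: DF=(1 − 285/19549·(0.983400))/(1+285/19549) = 1943/2000 ≈ 0.971500
step 3 [3y] bond c/1=21/400: DF=(2149653/2000000 − 21/400·(0.983400+0.971500))/(1+21/400) = 9237/10000 ≈ 0.923700
step 4 [4y] zero: DF = P = 4487/5000 ≈ 0.897400
step 5 [5y] swap r/1=173/5797: DF=(1 − 173/5797·(0.983400+0.971500+0.923700+0.897400))/(1+173/5797) = 1077/1250 ≈ 0.861600
step 6 [6y] zero: DF = P = 1711/2000 ≈ 0.855500
step 7 [7y] bond c/1=19/400: DF=(278423/250000 − 19/400·(0.983400+0.971500+0.923700+0.897400+0.861600+0.855500))/(1+19/400) = 8141/10000 ≈ 0.814100
step 8 [8y] bond c/1=1/80: DF=(687177/800000 − 1/80·(0.983400+0.971500+0.923700+0.897400+0.861600+0.855500+0.814100))/(1+1/80) = 1541/2000 ≈ 0.770500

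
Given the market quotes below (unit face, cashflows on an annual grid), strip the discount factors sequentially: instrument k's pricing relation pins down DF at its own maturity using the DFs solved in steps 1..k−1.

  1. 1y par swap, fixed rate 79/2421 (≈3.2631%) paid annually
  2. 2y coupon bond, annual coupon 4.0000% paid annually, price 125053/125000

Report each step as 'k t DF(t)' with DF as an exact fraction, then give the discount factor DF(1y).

step 1 [1y] swap r/1=79/2421: DF=(1 − 79/2421·(0))/(1+79/2421) = 2421/2500 ≈ 0.968400
step 2 [2y] bond c/1=1/25: DF=(125053/125000 − 1/25·(0.968400))/(1+1/25) = 9247/10000 ≈ 0.924700

1 1 2421/2500
2 2 9247/10000
DF(1y) = 2421/2500 ≈ 0.968400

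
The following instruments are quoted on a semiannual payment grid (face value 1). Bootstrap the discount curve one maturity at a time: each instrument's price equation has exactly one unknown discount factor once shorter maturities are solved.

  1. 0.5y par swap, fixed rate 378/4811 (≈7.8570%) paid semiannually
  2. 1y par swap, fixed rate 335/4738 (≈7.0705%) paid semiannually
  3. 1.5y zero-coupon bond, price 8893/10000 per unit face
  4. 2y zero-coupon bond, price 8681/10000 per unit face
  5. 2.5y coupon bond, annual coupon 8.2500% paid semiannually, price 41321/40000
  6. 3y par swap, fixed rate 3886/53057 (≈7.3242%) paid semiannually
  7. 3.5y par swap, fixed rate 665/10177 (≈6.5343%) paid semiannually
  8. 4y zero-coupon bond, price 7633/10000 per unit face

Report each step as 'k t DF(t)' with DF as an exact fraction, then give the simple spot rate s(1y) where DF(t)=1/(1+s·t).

1 1/2 4811/5000
2 1 933/1000
3 3/2 8893/10000
4 2 8681/10000
5 5/2 4237/5000
6 3 8057/10000
7 7/2 1601/2000
8 4 7633/10000
s(1y) = (1/(933/1000) − 1)/(1) = 67/933 ≈ 7.1811%

step 1 [0.5y] swap r/2=189/4811: DF=(1 − 189/4811·(0))/(1+189/4811) = 4811/5000 ≈ 0.962200
step 2 [1y] swap r/2=335/9476: DF=(1 − 335/9476·(0.962200))/(1+335/9476) = 933/1000 ≈ 0.933000
step 3 [1.5y] zero: DF = P = 8893/10000 ≈ 0.889300
step 4 [2y] zero: DF = P = 8681/10000 ≈ 0.868100
step 5 [2.5y] bond c/2=33/800: DF=(41321/40000 − 33/800·(0.962200+0.933000+0.889300+0.868100))/(1+33/800) = 4237/5000 ≈ 0.847400
step 6 [3y] swap r/2=1943/53057: DF=(1 − 1943/53057·(0.962200+0.933000+0.889300+0.868100+0.847400))/(1+1943/53057) = 8057/10000 ≈ 0.805700
step 7 [3.5y] swap r/2=665/20354: DF=(1 − 665/20354·(0.962200+0.933000+0.889300+0.868100+0.847400+0.805700))/(1+665/20354) = 1601/2000 ≈ 0.800500
step 8 [4y] zero: DF = P = 7633/10000 ≈ 0.763300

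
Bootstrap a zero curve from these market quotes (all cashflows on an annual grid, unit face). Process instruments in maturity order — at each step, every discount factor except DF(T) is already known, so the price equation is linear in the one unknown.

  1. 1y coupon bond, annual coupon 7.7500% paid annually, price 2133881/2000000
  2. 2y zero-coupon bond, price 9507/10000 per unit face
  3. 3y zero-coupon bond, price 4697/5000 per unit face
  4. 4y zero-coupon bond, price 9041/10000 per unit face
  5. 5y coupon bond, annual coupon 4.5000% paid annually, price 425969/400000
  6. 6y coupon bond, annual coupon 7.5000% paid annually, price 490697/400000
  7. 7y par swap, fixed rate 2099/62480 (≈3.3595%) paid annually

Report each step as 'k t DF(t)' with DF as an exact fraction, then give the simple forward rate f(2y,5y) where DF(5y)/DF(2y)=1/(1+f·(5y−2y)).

1 1 4951/5000
2 2 9507/10000
3 3 4697/5000
4 4 9041/10000
5 5 8561/10000
6 6 4087/5000
7 7 7901/10000
f(2y,5y) = ((9507/10000)/(8561/10000) − 1)/(3) = 946/25683 ≈ 3.6834%

step 1 [1y] bond c/1=31/400: DF=(2133881/2000000 − 31/400·(0))/(1+31/400) = 4951/5000 ≈ 0.990200
step 2 [2y] zero: DF = P = 9507/10000 ≈ 0.950700
step 3 [3y] zero: DF = P = 4697/5000 ≈ 0.939400
step 4 [4y] zero: DF = P = 9041/10000 ≈ 0.904100
step 5 [5y] bond c/1=9/200: DF=(425969/400000 − 9/200·(0.990200+0.950700+0.939400+0.904100))/(1+9/200) = 8561/10000 ≈ 0.856100
step 6 [6y] bond c/1=3/40: DF=(490697/400000 − 3/40·(0.990200+0.950700+0.939400+0.904100+0.856100))/(1+3/40) = 4087/5000 ≈ 0.817400
step 7 [7y] swap r/1=2099/62480: DF=(1 − 2099/62480·(0.990200+0.950700+0.939400+0.904100+0.856100+0.817400))/(1+2099/62480) = 7901/10000 ≈ 0.790100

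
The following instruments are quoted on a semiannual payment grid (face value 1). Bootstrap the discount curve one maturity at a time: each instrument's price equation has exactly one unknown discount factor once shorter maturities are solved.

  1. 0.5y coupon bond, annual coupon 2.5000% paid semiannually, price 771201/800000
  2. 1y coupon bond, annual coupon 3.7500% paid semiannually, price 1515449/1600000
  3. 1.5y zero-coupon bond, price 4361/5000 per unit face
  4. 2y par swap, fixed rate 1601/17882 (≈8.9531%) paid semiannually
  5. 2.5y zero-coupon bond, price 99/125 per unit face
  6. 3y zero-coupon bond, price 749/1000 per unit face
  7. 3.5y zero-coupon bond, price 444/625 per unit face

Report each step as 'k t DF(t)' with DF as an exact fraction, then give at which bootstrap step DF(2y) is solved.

step 1 [0.5y] bond c/2=1/80: DF=(771201/800000 − 1/80·(0))/(1+1/80) = 9521/10000 ≈ 0.952100
step 2 [1y] bond c/2=3/160: DF=(1515449/1600000 − 3/160·(0.952100))/(1+3/160) = 4561/5000 ≈ 0.912200
step 3 [1.5y] zero: DF = P = 4361/5000 ≈ 0.872200
step 4 [2y] swap r/2=1601/35764: DF=(1 − 1601/35764·(0.952100+0.912200+0.872200))/(1+1601/35764) = 8399/10000 ≈ 0.839900
step 5 [2.5y] zero: DF = P = 99/125 ≈ 0.792000
step 6 [3y] zero: DF = P = 749/1000 ≈ 0.749000
step 7 [3.5y] zero: DF = P = 444/625 ≈ 0.710400

1 1/2 9521/10000
2 1 4561/5000
3 3/2 4361/5000
4 2 8399/10000
5 5/2 99/125
6 3 749/1000
7 7/2 444/625
DF(2y) is solved at step 4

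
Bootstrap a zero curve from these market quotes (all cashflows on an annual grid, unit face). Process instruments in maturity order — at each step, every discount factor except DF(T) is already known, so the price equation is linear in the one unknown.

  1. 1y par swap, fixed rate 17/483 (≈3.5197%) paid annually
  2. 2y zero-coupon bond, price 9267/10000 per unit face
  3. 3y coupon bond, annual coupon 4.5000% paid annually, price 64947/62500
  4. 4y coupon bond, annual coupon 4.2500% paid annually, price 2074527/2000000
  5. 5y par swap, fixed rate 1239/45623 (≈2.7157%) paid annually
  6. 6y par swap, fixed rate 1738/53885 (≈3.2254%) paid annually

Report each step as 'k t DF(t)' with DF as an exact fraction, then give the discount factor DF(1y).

step 1 [1y] swap r/1=17/483: DF=(1 − 17/483·(0))/(1+17/483) = 483/500 ≈ 0.966000
step 2 [2y] zero: DF = P = 9267/10000 ≈ 0.926700
step 3 [3y] bond c/1=9/200: DF=(64947/62500 − 9/200·(0.966000+0.926700))/(1+9/200) = 9129/10000 ≈ 0.912900
step 4 [4y] bond c/1=17/400: DF=(2074527/2000000 − 17/400·(0.966000+0.926700+0.912900))/(1+17/400) = 4403/5000 ≈ 0.880600
step 5 [5y] swap r/1=1239/45623: DF=(1 − 1239/45623·(0.966000+0.926700+0.912900+0.880600))/(1+1239/45623) = 8761/10000 ≈ 0.876100
step 6 [6y] swap r/1=1738/53885: DF=(1 − 1738/53885·(0.966000+0.926700+0.912900+0.880600+0.876100))/(1+1738/53885) = 4131/5000 ≈ 0.826200

1 1 483/500
2 2 9267/10000
3 3 9129/10000
4 4 4403/5000
5 5 8761/10000
6 6 4131/5000
DF(1y) = 483/500 ≈ 0.966000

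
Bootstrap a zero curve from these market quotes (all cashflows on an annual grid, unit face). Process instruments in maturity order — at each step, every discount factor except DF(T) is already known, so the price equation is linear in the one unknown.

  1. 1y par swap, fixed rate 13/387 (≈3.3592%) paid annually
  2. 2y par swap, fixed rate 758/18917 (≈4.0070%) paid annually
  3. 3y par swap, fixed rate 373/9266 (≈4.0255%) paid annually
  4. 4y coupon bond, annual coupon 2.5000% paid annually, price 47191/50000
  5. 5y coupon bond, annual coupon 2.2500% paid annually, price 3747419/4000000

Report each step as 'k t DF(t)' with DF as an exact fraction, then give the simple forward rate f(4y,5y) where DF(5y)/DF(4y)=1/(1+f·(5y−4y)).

1 1 387/400
2 2 4621/5000
3 3 8881/10000
4 4 853/1000
5 5 8363/10000
f(4y,5y) = ((853/1000)/(8363/10000) − 1)/(1) = 167/8363 ≈ 1.9969%

step 1 [1y] swap r/1=13/387: DF=(1 − 13/387·(0))/(1+13/387) = 387/400 ≈ 0.967500
step 2 [2y] swap r/1=758/18917: DF=(1 − 758/18917·(0.967500))/(1+758/18917) = 4621/5000 ≈ 0.924200
step 3 [3y] swap r/1=373/9266: DF=(1 − 373/9266·(0.967500+0.924200))/(1+373/9266) = 8881/10000 ≈ 0.888100
step 4 [4y] bond c/1=1/40: DF=(47191/50000 − 1/40·(0.967500+0.924200+0.888100))/(1+1/40) = 853/1000 ≈ 0.853000
step 5 [5y] bond c/1=9/400: DF=(3747419/4000000 − 9/400·(0.967500+0.924200+0.888100+0.853000))/(1+9/400) = 8363/10000 ≈ 0.836300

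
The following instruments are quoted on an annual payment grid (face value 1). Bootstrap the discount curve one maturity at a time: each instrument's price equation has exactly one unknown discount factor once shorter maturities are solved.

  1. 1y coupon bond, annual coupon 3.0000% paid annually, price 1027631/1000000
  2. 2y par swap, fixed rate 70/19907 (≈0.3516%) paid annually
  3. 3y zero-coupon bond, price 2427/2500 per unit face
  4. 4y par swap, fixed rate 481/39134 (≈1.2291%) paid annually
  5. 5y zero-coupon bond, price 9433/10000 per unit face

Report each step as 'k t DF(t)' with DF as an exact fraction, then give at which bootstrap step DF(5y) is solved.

step 1 [1y] bond c/1=3/100: DF=(1027631/1000000 − 3/100·(0))/(1+3/100) = 9977/10000 ≈ 0.997700
step 2 [2y] swap r/1=70/19907: DF=(1 − 70/19907·(0.997700))/(1+70/19907) = 993/1000 ≈ 0.993000
step 3 [3y] zero: DF = P = 2427/2500 ≈ 0.970800
step 4 [4y] swap r/1=481/39134: DF=(1 − 481/39134·(0.997700+0.993000+0.970800))/(1+481/39134) = 9519/10000 ≈ 0.951900
step 5 [5y] zero: DF = P = 9433/10000 ≈ 0.943300

1 1 9977/10000
2 2 993/1000
3 3 2427/2500
4 4 9519/10000
5 5 9433/10000
DF(5y) is solved at step 5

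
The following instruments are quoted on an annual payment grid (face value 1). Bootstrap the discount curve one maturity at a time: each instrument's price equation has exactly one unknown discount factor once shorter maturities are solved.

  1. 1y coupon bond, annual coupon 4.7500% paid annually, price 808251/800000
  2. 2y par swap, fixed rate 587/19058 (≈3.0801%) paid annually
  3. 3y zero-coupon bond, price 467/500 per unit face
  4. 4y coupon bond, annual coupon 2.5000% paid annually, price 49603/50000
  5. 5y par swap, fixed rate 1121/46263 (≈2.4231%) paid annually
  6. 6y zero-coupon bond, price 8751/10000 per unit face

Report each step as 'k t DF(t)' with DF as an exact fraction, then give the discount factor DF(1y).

1 1 1929/2000
2 2 9413/10000
3 3 467/500
4 4 4493/5000
5 5 8879/10000
6 6 8751/10000
DF(1y) = 1929/2000 ≈ 0.964500

step 1 [1y] bond c/1=19/400: DF=(808251/800000 − 19/400·(0))/(1+19/400) = 1929/2000 ≈ 0.964500
step 2 [2y] swap r/1=587/19058: DF=(1 − 587/19058·(0.964500))/(1+587/19058) = 9413/10000 ≈ 0.941300
step 3 [3y] zero: DF = P = 467/500 ≈ 0.934000
step 4 [4y] bond c/1=1/40: DF=(49603/50000 − 1/40·(0.964500+0.941300+0.934000))/(1+1/40) = 4493/5000 ≈ 0.898600
step 5 [5y] swap r/1=1121/46263: DF=(1 − 1121/46263·(0.964500+0.941300+0.934000+0.898600))/(1+1121/46263) = 8879/10000 ≈ 0.887900
step 6 [6y] zero: DF = P = 8751/10000 ≈ 0.875100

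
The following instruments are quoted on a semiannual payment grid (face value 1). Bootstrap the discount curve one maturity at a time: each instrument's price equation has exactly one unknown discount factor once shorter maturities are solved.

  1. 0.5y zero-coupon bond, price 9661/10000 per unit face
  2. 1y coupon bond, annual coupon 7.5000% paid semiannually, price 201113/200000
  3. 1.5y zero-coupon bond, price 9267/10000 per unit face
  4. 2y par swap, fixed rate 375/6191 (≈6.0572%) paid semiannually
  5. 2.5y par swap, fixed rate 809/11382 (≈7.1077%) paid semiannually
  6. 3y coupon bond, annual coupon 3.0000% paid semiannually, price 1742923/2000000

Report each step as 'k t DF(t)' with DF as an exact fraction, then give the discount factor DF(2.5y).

step 1 [0.5y] zero: DF = P = 9661/10000 ≈ 0.966100
step 2 [1y] bond c/2=3/80: DF=(201113/200000 − 3/80·(0.966100))/(1+3/80) = 9343/10000 ≈ 0.934300
step 3 [1.5y] zero: DF = P = 9267/10000 ≈ 0.926700
step 4 [2y] swap r/2=375/12382: DF=(1 − 375/12382·(0.966100+0.934300+0.926700))/(1+375/12382) = 71/80 ≈ 0.887500
step 5 [2.5y] swap r/2=809/22764: DF=(1 − 809/22764·(0.966100+0.934300+0.926700+0.887500))/(1+809/22764) = 4191/5000 ≈ 0.838200
step 6 [3y] bond c/2=3/200: DF=(1742923/2000000 − 3/200·(0.966100+0.934300+0.926700+0.887500+0.838200))/(1+3/200) = 7913/10000 ≈ 0.791300

1 1/2 9661/10000
2 1 9343/10000
3 3/2 9267/10000
4 2 71/80
5 5/2 4191/5000
6 3 7913/10000
DF(2.5y) = 4191/5000 ≈ 0.838200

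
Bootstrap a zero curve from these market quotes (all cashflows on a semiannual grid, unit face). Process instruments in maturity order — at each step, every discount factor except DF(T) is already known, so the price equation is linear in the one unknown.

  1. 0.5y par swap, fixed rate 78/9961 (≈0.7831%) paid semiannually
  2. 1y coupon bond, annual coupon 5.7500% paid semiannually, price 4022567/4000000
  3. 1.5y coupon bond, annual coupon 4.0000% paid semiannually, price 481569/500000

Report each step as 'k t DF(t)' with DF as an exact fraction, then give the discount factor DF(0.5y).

1 1/2 9961/10000
2 1 9497/10000
3 3/2 9061/10000
DF(0.5y) = 9961/10000 ≈ 0.996100

step 1 [0.5y] swap r/2=39/9961: DF=(1 − 39/9961·(0))/(1+39/9961) = 9961/10000 ≈ 0.996100
step 2 [1y] bond c/2=23/800: DF=(4022567/4000000 − 23/800·(0.996100))/(1+23/800) = 9497/10000 ≈ 0.949700
step 3 [1.5y] bond c/2=1/50: DF=(481569/500000 − 1/50·(0.996100+0.949700))/(1+1/50) = 9061/10000 ≈ 0.906100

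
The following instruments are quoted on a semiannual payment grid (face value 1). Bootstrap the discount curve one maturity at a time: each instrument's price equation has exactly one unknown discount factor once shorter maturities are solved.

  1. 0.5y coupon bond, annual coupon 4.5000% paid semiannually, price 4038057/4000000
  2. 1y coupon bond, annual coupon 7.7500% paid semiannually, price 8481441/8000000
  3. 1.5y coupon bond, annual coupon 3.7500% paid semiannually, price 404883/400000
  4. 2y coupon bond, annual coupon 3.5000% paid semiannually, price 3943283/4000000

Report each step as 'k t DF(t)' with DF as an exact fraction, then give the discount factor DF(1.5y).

step 1 [0.5y] bond c/2=9/400: DF=(4038057/4000000 − 9/400·(0))/(1+9/400) = 9873/10000 ≈ 0.987300
step 2 [1y] bond c/2=31/800: DF=(8481441/8000000 − 31/800·(0.987300))/(1+31/800) = 4919/5000 ≈ 0.983800
step 3 [1.5y] bond c/2=3/160: DF=(404883/400000 − 3/160·(0.987300+0.983800))/(1+3/160) = 9573/10000 ≈ 0.957300
step 4 [2y] bond c/2=7/400: DF=(3943283/4000000 − 7/400·(0.987300+0.983800+0.957300))/(1+7/400) = 1837/2000 ≈ 0.918500

1 1/2 9873/10000
2 1 4919/5000
3 3/2 9573/10000
4 2 1837/2000
DF(1.5y) = 9573/10000 ≈ 0.957300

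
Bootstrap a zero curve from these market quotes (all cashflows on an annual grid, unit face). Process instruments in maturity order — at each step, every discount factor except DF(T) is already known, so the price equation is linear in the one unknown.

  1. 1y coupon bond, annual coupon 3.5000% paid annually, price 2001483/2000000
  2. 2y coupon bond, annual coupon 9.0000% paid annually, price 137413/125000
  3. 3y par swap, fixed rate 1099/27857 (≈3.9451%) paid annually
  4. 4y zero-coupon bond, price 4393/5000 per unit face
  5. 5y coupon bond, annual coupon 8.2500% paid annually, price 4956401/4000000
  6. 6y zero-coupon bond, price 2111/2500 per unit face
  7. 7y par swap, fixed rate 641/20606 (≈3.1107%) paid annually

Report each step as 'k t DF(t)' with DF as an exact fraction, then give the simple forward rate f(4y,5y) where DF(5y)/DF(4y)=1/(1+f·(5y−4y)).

step 1 [1y] bond c/1=7/200: DF=(2001483/2000000 − 7/200·(0))/(1+7/200) = 9669/10000 ≈ 0.966900
step 2 [2y] bond c/1=9/100: DF=(137413/125000 − 9/100·(0.966900))/(1+9/100) = 9287/10000 ≈ 0.928700
step 3 [3y] swap r/1=1099/27857: DF=(1 − 1099/27857·(0.966900+0.928700))/(1+1099/27857) = 8901/10000 ≈ 0.890100
step 4 [4y] zero: DF = P = 4393/5000 ≈ 0.878600
step 5 [5y] bond c/1=33/400: DF=(4956401/4000000 − 33/400·(0.966900+0.928700+0.890100+0.878600))/(1+33/400) = 4327/5000 ≈ 0.865400
step 6 [6y] zero: DF = P = 2111/2500 ≈ 0.844400
step 7 [7y] swap r/1=641/20606: DF=(1 − 641/20606·(0.966900+0.928700+0.890100+0.878600+0.865400+0.844400))/(1+641/20606) = 8077/10000 ≈ 0.807700

1 1 9669/10000
2 2 9287/10000
3 3 8901/10000
4 4 4393/5000
5 5 4327/5000
6 6 2111/2500
7 7 8077/10000
f(4y,5y) = ((4393/5000)/(4327/5000) − 1)/(1) = 66/4327 ≈ 1.5253%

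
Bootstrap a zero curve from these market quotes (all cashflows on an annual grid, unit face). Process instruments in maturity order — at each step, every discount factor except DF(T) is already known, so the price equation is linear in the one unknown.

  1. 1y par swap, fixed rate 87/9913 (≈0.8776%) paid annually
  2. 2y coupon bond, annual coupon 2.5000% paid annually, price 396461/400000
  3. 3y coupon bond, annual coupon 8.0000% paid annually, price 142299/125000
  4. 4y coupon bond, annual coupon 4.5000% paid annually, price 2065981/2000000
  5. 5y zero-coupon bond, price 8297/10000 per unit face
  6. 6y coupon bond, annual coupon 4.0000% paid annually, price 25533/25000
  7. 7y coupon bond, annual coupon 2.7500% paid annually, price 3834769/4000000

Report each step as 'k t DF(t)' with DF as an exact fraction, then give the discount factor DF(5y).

step 1 [1y] swap r/1=87/9913: DF=(1 − 87/9913·(0))/(1+87/9913) = 9913/10000 ≈ 0.991300
step 2 [2y] bond c/1=1/40: DF=(396461/400000 − 1/40·(0.991300))/(1+1/40) = 2357/2500 ≈ 0.942800
step 3 [3y] bond c/1=2/25: DF=(142299/125000 − 2/25·(0.991300+0.942800))/(1+2/25) = 2277/2500 ≈ 0.910800
step 4 [4y] bond c/1=9/200: DF=(2065981/2000000 − 9/200·(0.991300+0.942800+0.910800))/(1+9/200) = 433/500 ≈ 0.866000
step 5 [5y] zero: DF = P = 8297/10000 ≈ 0.829700
step 6 [6y] bond c/1=1/25: DF=(25533/25000 − 1/25·(0.991300+0.942800+0.910800+0.866000+0.829700))/(1+1/25) = 4037/5000 ≈ 0.807400
step 7 [7y] bond c/1=11/400: DF=(3834769/4000000 − 11/400·(0.991300+0.942800+0.910800+0.866000+0.829700+0.807400))/(1+11/400) = 7899/10000 ≈ 0.789900

1 1 9913/10000
2 2 2357/2500
3 3 2277/2500
4 4 433/500
5 5 8297/10000
6 6 4037/5000
7 7 7899/10000
DF(5y) = 8297/10000 ≈ 0.829700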